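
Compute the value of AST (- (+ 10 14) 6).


Evaluate inner: (+ 10 14) = 24
Evaluate root: (- 24 6) = 18
Result: 18


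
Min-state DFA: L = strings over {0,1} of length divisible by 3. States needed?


Track length mod 3: states 0..2, accept at 0
Minimal DFA: 3 states


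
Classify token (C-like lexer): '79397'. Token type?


Pattern: digits only
Type: INTEGER_LITERAL


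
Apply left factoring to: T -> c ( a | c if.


Common prefix: 'c'
Factored: T -> c T', T' -> ( a | if


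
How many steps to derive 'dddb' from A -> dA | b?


Derivation: A => dA => ddA => dddA => dddb
Steps: 4


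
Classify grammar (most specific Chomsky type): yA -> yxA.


LHS has context (more than one symbol) and |LHS| ≤ |RHS|
Classification: Type 1 (Context-Sensitive)


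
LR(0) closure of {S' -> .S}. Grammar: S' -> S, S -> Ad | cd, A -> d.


Start: S' -> .S
For each item with dot before a nonterminal B, add B -> .γ for every B-production
Closure: [S' -> .S, S -> .Ad, S -> .cd, A -> .d]


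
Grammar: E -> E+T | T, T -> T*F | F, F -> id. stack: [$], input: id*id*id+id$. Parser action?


no handle on stack; shift 'id'
Action: shift


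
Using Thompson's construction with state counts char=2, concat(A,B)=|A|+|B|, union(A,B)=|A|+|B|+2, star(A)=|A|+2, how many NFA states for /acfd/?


Syntax tree has 4 char leaf(s), 0 union(s), 0 star(s)
chars contribute 4×2 = 8; each union adds +2; each star adds +2
Total: 8 + 0 + 0 = 8 states


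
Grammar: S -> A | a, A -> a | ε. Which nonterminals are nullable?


A nonterminal is nullable iff some alternative derives ε (directly, or every symbol in it is nullable)
Nullable: {A, S}


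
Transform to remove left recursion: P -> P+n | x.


Left-recursive alternatives: P+n; non-recursive: x
Introduce P': P -> xP', P' -> +nP' | ε


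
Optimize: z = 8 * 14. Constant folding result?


8 * 14 = 112 at compile time
Optimized: z = 112


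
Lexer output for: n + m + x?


Scan left to right, longest-match per lexeme
Tokens: ID(n), OP(+), ID(m), OP(+), ID(x)


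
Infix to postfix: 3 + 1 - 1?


Left to right (same or higher precedence on left)
Postfix: 3 1 + 1 -


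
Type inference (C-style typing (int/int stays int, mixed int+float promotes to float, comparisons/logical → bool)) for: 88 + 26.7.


Operand types: int + float
Rule: mixed int/float promotes to float; int/int stays int
Result type: float


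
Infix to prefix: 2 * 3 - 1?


left-to-right (same/higher precedence on left): tree is (- (* 2 3) 1)
Prefix: - * 2 3 1


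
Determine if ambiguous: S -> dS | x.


right-linear, alternatives start with distinct terminals 'd' vs 'x': unique leftmost derivation
Unambiguous


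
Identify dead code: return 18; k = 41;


statement follows a return and is unreachable
Dead: 'k = 41'


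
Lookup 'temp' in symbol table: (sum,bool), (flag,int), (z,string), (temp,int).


Lookup 'temp' → type int


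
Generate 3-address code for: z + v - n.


Break into single-operator statements:
t1 = z + v
t2 = t1 - n


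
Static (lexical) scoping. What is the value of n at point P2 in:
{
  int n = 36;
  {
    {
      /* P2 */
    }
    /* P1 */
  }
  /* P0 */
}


P2's block does not declare n; resolves to the enclosing declaration at depth 0
n = 36


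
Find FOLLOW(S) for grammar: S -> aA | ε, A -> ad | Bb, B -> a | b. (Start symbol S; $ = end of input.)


$ ∈ FOLLOW(S). For each A -> αBβ: add FIRST(β)\{ε} to FOLLOW(B); if β nullable, add FOLLOW(A).
FOLLOW(S) = {$}


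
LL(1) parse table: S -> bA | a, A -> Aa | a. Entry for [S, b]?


For [S, b]: 'b' ∈ FIRST(bA)
Entry: S -> bA


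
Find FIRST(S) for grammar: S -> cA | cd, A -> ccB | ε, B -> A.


Per alternative of S: FIRST(cA) = {c}; FIRST(cd) = {c}
FIRST(S) = {c}


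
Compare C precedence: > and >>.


'>>' is shift (level 8); '>' is relational (level 7)
Higher level binds tighter
'>>' has higher precedence than '>'


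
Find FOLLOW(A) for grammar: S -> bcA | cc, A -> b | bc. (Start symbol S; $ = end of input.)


$ ∈ FOLLOW(S). For each A -> αBβ: add FIRST(β)\{ε} to FOLLOW(B); if β nullable, add FOLLOW(A).
FOLLOW(A) = {$}


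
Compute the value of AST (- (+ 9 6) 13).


Evaluate inner: (+ 9 6) = 15
Evaluate root: (- 15 13) = 2
Result: 2


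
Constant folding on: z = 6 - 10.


6 - 10 = -4 at compile time
Optimized: z = -4


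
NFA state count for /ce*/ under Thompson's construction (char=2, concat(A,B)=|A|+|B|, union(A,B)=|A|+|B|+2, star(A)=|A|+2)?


Syntax tree has 2 char leaf(s), 0 union(s), 1 star(s)
chars contribute 2×2 = 4; each union adds +2; each star adds +2
Total: 4 + 0 + 2 = 6 states


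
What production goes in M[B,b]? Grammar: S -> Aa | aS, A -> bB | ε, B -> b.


For [B, b]: 'b' ∈ FIRST(b)
Entry: B -> b


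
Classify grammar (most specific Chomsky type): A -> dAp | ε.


Single nonterminal LHS, but d^n p^n is not regular
Classification: Type 2 (Context-Free)


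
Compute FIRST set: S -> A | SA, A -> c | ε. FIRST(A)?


Per alternative of A: FIRST(c) = {c}; FIRST(ε) = {ε}
FIRST(A) = {c, ε}


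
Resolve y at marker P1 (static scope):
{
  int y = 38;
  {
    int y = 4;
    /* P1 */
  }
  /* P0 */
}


y declared in the same block as P1
y = 4


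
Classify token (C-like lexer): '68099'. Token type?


Pattern: digits only
Type: INTEGER_LITERAL


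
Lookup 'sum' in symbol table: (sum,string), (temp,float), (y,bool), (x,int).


Lookup 'sum' → type string


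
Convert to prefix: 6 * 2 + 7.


left-to-right (same/higher precedence on left): tree is (+ (* 6 2) 7)
Prefix: + * 6 2 7


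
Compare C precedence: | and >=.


'>=' is relational (level 7); '|' is bitwise OR (level 3)
Higher level binds tighter
'>=' has higher precedence than '|'


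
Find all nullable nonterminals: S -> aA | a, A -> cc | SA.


A nonterminal is nullable iff some alternative derives ε (directly, or every symbol in it is nullable)
Nullable: {}


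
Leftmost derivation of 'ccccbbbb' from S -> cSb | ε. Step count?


Derivation: S => cSb => ccSbb => cccSbbb => ccccSbbbb => ccccbbbb
Steps: 5


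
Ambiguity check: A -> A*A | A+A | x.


'x*x+x' has two parse trees (no precedence encoded between * and +)
Ambiguous


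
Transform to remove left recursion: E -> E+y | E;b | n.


Left-recursive alternatives: E+y, E;b; non-recursive: n
Introduce E': E -> nE', E' -> +yE' | ;bE' | ε


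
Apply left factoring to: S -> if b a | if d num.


Common prefix: 'if'
Factored: S -> if S', S' -> b a | d num


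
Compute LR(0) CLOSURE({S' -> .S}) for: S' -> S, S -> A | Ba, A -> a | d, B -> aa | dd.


Start: S' -> .S
For each item with dot before a nonterminal B, add B -> .γ for every B-production
Closure: [S' -> .S, S -> .A, S -> .Ba, A -> .a, A -> .d, B -> .aa, B -> .dd]


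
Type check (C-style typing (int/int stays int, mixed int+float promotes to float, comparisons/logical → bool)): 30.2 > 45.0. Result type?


Operand types: float > float
Rule: comparison yields bool
Result type: bool


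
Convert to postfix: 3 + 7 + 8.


Left to right (same or higher precedence on left)
Postfix: 3 7 + 8 +


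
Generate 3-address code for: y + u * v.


Break into single-operator statements:
t1 = u * v
t2 = y + t1


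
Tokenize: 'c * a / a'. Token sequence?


Scan left to right, longest-match per lexeme
Tokens: ID(c), OP(*), ID(a), OP(/), ID(a)


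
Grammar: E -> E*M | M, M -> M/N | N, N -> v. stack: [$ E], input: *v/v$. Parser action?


shift '*' to continue E -> E*M
Action: shift


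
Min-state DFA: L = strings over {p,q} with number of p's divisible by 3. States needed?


Track (count of p) mod 3: states 0..2, accept at 0
Minimal DFA: 3 states


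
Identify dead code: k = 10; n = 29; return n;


k is assigned but never read
Dead: 'k = 10'


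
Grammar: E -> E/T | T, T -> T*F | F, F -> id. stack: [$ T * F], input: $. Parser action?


handle 'T*F' on top
Action: reduce (T -> T*F)


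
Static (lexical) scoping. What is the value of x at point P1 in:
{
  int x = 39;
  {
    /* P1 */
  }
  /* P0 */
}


P1's block does not declare x; resolves to the enclosing declaration at depth 0
x = 39


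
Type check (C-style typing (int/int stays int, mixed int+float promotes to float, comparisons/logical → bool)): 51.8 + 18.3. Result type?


Operand types: float + float
Rule: mixed int/float promotes to float; int/int stays int
Result type: float


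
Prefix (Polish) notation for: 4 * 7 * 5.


left-to-right (same/higher precedence on left): tree is (* (* 4 7) 5)
Prefix: * * 4 7 5


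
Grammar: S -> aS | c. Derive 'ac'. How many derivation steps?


Derivation: S => aS => ac
Steps: 2


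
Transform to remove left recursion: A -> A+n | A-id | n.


Left-recursive alternatives: A+n, A-id; non-recursive: n
Introduce A': A -> nA', A' -> +nA' | -idA' | ε


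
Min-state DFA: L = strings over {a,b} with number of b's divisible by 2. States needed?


Track (count of b) mod 2: states 0..1, accept at 0
Minimal DFA: 2 states


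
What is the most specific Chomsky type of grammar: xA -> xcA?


LHS has context (more than one symbol) and |LHS| ≤ |RHS|
Classification: Type 1 (Context-Sensitive)


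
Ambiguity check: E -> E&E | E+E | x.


'x&x+x' has two parse trees (no precedence encoded between & and +)
Ambiguous


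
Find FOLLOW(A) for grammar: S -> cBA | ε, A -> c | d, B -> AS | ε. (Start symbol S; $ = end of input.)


$ ∈ FOLLOW(S). For each A -> αBβ: add FIRST(β)\{ε} to FOLLOW(B); if β nullable, add FOLLOW(A).
FOLLOW(A) = {$, c, d}


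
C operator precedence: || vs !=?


'!=' is equality (level 6); '||' is logical OR (level 1)
Higher level binds tighter
'!=' has higher precedence than '||'


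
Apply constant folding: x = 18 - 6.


18 - 6 = 12 at compile time
Optimized: x = 12


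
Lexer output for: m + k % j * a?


Scan left to right, longest-match per lexeme
Tokens: ID(m), OP(+), ID(k), OP(%), ID(j), OP(*), ID(a)


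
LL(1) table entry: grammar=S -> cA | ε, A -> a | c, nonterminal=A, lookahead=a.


For [A, a]: 'a' ∈ FIRST(a)
Entry: A -> a


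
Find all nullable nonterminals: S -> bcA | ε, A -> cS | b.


A nonterminal is nullable iff some alternative derives ε (directly, or every symbol in it is nullable)
Nullable: {S}


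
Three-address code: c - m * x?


Break into single-operator statements:
t1 = m * x
t2 = c - t1


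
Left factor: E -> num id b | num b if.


Common prefix: 'num'
Factored: E -> num E', E' -> id b | b if


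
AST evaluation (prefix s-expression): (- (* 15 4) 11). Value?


Evaluate inner: (* 15 4) = 60
Evaluate root: (- 60 11) = 49
Result: 49


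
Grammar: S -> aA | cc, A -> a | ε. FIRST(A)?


Per alternative of A: FIRST(a) = {a}; FIRST(ε) = {ε}
FIRST(A) = {a, ε}


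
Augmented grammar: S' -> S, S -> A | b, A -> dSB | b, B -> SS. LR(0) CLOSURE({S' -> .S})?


Start: S' -> .S
For each item with dot before a nonterminal B, add B -> .γ for every B-production
Closure: [S' -> .S, S -> .A, S -> .b, A -> .dSB, A -> .b]


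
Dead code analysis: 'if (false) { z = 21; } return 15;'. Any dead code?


condition is constant false, so the whole block is unreachable
Dead: 'if (false) { z = 21; }'


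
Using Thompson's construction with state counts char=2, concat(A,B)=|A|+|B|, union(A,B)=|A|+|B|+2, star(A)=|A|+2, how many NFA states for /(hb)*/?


Syntax tree has 2 char leaf(s), 0 union(s), 1 star(s)
chars contribute 2×2 = 4; each union adds +2; each star adds +2
Total: 4 + 0 + 2 = 6 states


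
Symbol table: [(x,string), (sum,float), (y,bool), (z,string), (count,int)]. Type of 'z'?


Lookup 'z' → type string


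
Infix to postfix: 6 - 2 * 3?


* has higher precedence, evaluate 2*3 first
Postfix: 6 2 3 * -


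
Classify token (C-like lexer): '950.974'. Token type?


Pattern: digits with a decimal point
Type: FLOAT_LITERAL


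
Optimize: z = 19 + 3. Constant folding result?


19 + 3 = 22 at compile time
Optimized: z = 22


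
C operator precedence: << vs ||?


'<<' is shift (level 8); '||' is logical OR (level 1)
Higher level binds tighter
'<<' has higher precedence than '||'


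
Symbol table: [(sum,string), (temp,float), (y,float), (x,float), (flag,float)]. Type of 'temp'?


Lookup 'temp' → type float


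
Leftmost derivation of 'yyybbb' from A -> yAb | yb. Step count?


Derivation: A => yAb => yyAbb => yyybbb
Steps: 3


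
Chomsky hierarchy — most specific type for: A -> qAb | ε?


Single nonterminal LHS, but q^n b^n is not regular
Classification: Type 2 (Context-Free)


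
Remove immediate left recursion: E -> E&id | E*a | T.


Left-recursive alternatives: E&id, E*a; non-recursive: T
Introduce E': E -> TE', E' -> &idE' | *aE' | ε


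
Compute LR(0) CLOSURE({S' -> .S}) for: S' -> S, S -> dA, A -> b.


Start: S' -> .S
For each item with dot before a nonterminal B, add B -> .γ for every B-production
Closure: [S' -> .S, S -> .dA]


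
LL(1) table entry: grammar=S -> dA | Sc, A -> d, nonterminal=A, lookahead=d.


For [A, d]: 'd' ∈ FIRST(d)
Entry: A -> d


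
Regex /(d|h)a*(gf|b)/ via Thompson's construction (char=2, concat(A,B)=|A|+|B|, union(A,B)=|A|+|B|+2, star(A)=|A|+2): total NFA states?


Syntax tree has 6 char leaf(s), 2 union(s), 1 star(s)
chars contribute 6×2 = 12; each union adds +2; each star adds +2
Total: 12 + 4 + 2 = 18 states


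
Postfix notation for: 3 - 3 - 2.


Left to right (same or higher precedence on left)
Postfix: 3 3 - 2 -


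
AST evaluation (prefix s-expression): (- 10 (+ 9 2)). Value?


Evaluate inner: (+ 9 2) = 11
Evaluate root: (- 10 11) = -1
Result: -1


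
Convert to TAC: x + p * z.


Break into single-operator statements:
t1 = p * z
t2 = x + t1


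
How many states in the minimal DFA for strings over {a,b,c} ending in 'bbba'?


Track the longest suffix of input matching a prefix of 'bbba': 5 classes (prefixes of length 0..4)
Minimal DFA: 5 states


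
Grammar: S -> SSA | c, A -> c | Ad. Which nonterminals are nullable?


A nonterminal is nullable iff some alternative derives ε (directly, or every symbol in it is nullable)
Nullable: {}


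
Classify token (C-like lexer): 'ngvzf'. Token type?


Pattern: letter/underscore followed by alphanumerics, not a keyword
Type: IDENTIFIER


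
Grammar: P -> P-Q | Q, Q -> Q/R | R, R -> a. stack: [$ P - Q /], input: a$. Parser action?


no handle; shift 'a'
Action: shift


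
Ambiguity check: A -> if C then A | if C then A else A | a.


dangling else: 'if C then if C then a else a' parses two ways
Ambiguous


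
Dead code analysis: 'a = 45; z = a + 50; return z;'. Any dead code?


a is read by z's definition; z is returned
No dead code


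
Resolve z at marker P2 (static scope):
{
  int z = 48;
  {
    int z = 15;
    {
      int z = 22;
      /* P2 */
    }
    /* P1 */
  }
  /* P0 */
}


z declared in the same block as P2
z = 22


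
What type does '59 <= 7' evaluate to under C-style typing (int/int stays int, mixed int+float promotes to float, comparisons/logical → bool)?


Operand types: int <= int
Rule: comparison yields bool
Result type: bool


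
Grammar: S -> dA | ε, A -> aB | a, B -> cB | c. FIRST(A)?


Per alternative of A: FIRST(aB) = {a}; FIRST(a) = {a}
FIRST(A) = {a}


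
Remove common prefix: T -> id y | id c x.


Common prefix: 'id'
Factored: T -> id T', T' -> y | c x


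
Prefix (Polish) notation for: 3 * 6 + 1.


left-to-right (same/higher precedence on left): tree is (+ (* 3 6) 1)
Prefix: + * 3 6 1


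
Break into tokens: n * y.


Scan left to right, longest-match per lexeme
Tokens: ID(n), OP(*), ID(y)


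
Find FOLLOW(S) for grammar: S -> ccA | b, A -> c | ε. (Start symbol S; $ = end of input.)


$ ∈ FOLLOW(S). For each A -> αBβ: add FIRST(β)\{ε} to FOLLOW(B); if β nullable, add FOLLOW(A).
FOLLOW(S) = {$}


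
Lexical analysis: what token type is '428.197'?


Pattern: digits with a decimal point
Type: FLOAT_LITERAL


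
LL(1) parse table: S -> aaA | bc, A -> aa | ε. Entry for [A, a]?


For [A, a]: 'a' ∈ FIRST(aa)
Entry: A -> aa


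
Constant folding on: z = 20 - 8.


20 - 8 = 12 at compile time
Optimized: z = 12


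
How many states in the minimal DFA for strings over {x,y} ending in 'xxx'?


Track the longest suffix of input matching a prefix of 'xxx': 4 classes (prefixes of length 0..3)
Minimal DFA: 4 states


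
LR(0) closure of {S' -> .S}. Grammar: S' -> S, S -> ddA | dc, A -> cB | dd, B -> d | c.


Start: S' -> .S
For each item with dot before a nonterminal B, add B -> .γ for every B-production
Closure: [S' -> .S, S -> .ddA, S -> .dc]


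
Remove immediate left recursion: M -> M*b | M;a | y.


Left-recursive alternatives: M*b, M;a; non-recursive: y
Introduce M': M -> yM', M' -> *bM' | ;aM' | ε


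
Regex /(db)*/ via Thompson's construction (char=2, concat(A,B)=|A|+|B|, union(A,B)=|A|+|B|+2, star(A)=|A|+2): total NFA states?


Syntax tree has 2 char leaf(s), 0 union(s), 1 star(s)
chars contribute 2×2 = 4; each union adds +2; each star adds +2
Total: 4 + 0 + 2 = 6 states


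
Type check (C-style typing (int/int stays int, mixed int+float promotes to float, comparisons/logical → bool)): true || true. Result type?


Operand types: bool || bool
Rule: logical operators take bool operands and yield bool
Result type: bool


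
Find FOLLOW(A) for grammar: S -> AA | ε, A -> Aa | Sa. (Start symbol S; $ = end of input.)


$ ∈ FOLLOW(S). For each A -> αBβ: add FIRST(β)\{ε} to FOLLOW(B); if β nullable, add FOLLOW(A).
FOLLOW(A) = {$, a}


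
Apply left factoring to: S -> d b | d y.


Common prefix: 'd'
Factored: S -> d S', S' -> b | y


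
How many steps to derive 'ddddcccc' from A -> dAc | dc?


Derivation: A => dAc => ddAcc => dddAccc => ddddcccc
Steps: 4


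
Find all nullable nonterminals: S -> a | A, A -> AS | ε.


A nonterminal is nullable iff some alternative derives ε (directly, or every symbol in it is nullable)
Nullable: {A, S}


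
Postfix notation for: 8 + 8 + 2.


Left to right (same or higher precedence on left)
Postfix: 8 8 + 2 +


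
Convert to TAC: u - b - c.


Break into single-operator statements:
t1 = u - b
t2 = t1 - c


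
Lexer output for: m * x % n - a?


Scan left to right, longest-match per lexeme
Tokens: ID(m), OP(*), ID(x), OP(%), ID(n), OP(-), ID(a)


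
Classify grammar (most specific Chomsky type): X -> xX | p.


Right-linear: every RHS is a terminal or a terminal followed by one nonterminal
Classification: Type 3 (Regular)


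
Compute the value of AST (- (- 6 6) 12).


Evaluate inner: (- 6 6) = 0
Evaluate root: (- 0 12) = -12
Result: -12


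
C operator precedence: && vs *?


'*' is multiplicative (level 10); '&&' is logical AND (level 2)
Higher level binds tighter
'*' has higher precedence than '&&'


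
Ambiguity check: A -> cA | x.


right-linear, alternatives start with distinct terminals 'c' vs 'x': unique leftmost derivation
Unambiguous


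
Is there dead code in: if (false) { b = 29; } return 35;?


condition is constant false, so the whole block is unreachable
Dead: 'if (false) { b = 29; }'


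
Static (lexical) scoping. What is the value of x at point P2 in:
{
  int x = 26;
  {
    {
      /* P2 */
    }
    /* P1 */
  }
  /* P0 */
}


P2's block does not declare x; resolves to the enclosing declaration at depth 0
x = 26


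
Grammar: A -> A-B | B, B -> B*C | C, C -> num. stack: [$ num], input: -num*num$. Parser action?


'num' on top is the handle for C -> num
Action: reduce (C -> num)


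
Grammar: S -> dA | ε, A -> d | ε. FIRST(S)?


Per alternative of S: FIRST(dA) = {d}; FIRST(ε) = {ε}
FIRST(S) = {d, ε}


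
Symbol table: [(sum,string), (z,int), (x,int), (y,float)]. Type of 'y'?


Lookup 'y' → type float


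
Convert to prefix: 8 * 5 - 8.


left-to-right (same/higher precedence on left): tree is (- (* 8 5) 8)
Prefix: - * 8 5 8


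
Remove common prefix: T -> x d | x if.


Common prefix: 'x'
Factored: T -> x T', T' -> d | if


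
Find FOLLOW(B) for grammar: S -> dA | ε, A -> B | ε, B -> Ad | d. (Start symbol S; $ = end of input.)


$ ∈ FOLLOW(S). For each A -> αBβ: add FIRST(β)\{ε} to FOLLOW(B); if β nullable, add FOLLOW(A).
FOLLOW(B) = {$, d}


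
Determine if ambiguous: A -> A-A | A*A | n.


'n-n*n' has two parse trees (no precedence encoded between - and *)
Ambiguous


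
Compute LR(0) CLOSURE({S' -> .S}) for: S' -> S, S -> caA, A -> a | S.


Start: S' -> .S
For each item with dot before a nonterminal B, add B -> .γ for every B-production
Closure: [S' -> .S, S -> .caA]


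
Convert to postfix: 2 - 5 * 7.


* has higher precedence, evaluate 5*7 first
Postfix: 2 5 7 * -


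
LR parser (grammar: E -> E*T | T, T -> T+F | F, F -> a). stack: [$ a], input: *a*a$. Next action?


'a' on top is the handle for F -> a
Action: reduce (F -> a)


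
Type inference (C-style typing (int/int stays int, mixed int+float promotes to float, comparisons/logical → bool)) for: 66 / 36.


Operand types: int / int
Rule: mixed int/float promotes to float; int/int stays int
Result type: int


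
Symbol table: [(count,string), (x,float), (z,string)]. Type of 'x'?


Lookup 'x' → type float


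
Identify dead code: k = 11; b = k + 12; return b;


k is read by b's definition; b is returned
No dead code


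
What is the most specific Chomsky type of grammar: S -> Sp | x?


Left-linear: every RHS is a terminal or one nonterminal followed by a terminal
Classification: Type 3 (Regular)


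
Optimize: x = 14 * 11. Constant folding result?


14 * 11 = 154 at compile time
Optimized: x = 154


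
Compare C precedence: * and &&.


'*' is multiplicative (level 10); '&&' is logical AND (level 2)
Higher level binds tighter
'*' has higher precedence than '&&'


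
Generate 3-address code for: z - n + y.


Break into single-operator statements:
t1 = z - n
t2 = t1 + y


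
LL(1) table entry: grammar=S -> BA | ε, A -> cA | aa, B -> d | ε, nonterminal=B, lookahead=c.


For [B, c]: ε is nullable and 'c' ∈ FOLLOW(B)
Entry: B -> ε


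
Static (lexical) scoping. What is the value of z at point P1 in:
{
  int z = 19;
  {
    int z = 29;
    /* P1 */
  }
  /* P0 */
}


z declared in the same block as P1
z = 29


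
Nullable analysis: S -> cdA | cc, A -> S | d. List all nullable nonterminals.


A nonterminal is nullable iff some alternative derives ε (directly, or every symbol in it is nullable)
Nullable: {}


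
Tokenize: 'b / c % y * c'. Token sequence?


Scan left to right, longest-match per lexeme
Tokens: ID(b), OP(/), ID(c), OP(%), ID(y), OP(*), ID(c)


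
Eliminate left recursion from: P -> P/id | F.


Left-recursive alternatives: P/id; non-recursive: F
Introduce P': P -> FP', P' -> /idP' | ε


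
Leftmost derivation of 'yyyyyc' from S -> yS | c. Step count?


Derivation: S => yS => yyS => yyyS => yyyyS => yyyyyS => yyyyyc
Steps: 6


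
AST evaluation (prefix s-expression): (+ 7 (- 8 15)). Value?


Evaluate inner: (- 8 15) = -7
Evaluate root: (+ 7 -7) = 0
Result: 0


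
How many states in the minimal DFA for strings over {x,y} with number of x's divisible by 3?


Track (count of x) mod 3: states 0..2, accept at 0
Minimal DFA: 3 states


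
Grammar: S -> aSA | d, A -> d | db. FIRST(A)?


Per alternative of A: FIRST(d) = {d}; FIRST(db) = {d}
FIRST(A) = {d}


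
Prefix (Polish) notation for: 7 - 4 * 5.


'*' binds tighter: tree is (- 7 (* 4 5))
Prefix: - 7 * 4 5


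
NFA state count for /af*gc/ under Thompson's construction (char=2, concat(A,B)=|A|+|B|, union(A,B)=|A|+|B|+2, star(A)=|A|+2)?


Syntax tree has 4 char leaf(s), 0 union(s), 1 star(s)
chars contribute 4×2 = 8; each union adds +2; each star adds +2
Total: 8 + 0 + 2 = 10 states


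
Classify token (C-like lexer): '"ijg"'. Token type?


Pattern: double-quoted sequence
Type: STRING_LITERAL


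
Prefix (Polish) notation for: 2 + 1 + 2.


left-to-right (same/higher precedence on left): tree is (+ (+ 2 1) 2)
Prefix: + + 2 1 2


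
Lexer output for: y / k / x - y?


Scan left to right, longest-match per lexeme
Tokens: ID(y), OP(/), ID(k), OP(/), ID(x), OP(-), ID(y)


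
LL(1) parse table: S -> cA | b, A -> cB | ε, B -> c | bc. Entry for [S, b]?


For [S, b]: 'b' ∈ FIRST(b)
Entry: S -> b


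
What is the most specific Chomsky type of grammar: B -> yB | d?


Right-linear: every RHS is a terminal or a terminal followed by one nonterminal
Classification: Type 3 (Regular)


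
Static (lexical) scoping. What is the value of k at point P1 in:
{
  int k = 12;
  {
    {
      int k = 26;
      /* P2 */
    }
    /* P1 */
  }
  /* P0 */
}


P1's block does not declare k; resolves to the enclosing declaration at depth 0
k = 12


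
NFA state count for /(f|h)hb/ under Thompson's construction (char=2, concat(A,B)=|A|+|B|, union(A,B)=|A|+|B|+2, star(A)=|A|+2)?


Syntax tree has 4 char leaf(s), 1 union(s), 0 star(s)
chars contribute 4×2 = 8; each union adds +2; each star adds +2
Total: 8 + 2 + 0 = 10 states


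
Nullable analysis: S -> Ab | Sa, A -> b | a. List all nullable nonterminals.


A nonterminal is nullable iff some alternative derives ε (directly, or every symbol in it is nullable)
Nullable: {}


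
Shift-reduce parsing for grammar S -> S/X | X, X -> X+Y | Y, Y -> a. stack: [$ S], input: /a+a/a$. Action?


shift '/' to continue S -> S/X
Action: shift


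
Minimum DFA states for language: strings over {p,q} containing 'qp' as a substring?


KMP-style automaton: 2 progress states + 1 absorbing accept = 3
Minimal DFA: 3 states


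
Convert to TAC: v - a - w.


Break into single-operator statements:
t1 = v - a
t2 = t1 - w


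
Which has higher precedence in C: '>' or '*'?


'*' is multiplicative (level 10); '>' is relational (level 7)
Higher level binds tighter
'*' has higher precedence than '>'


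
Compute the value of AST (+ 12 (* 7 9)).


Evaluate inner: (* 7 9) = 63
Evaluate root: (+ 12 63) = 75
Result: 75


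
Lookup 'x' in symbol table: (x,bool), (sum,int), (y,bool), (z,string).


Lookup 'x' → type bool


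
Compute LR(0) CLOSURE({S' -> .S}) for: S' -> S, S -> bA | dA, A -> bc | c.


Start: S' -> .S
For each item with dot before a nonterminal B, add B -> .γ for every B-production
Closure: [S' -> .S, S -> .bA, S -> .dA]


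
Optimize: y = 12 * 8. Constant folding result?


12 * 8 = 96 at compile time
Optimized: y = 96


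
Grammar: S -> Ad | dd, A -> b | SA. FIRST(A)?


Per alternative of A: FIRST(b) = {b}; FIRST(SA) = {b, d}
FIRST(A) = {b, d}


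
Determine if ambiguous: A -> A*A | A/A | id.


'id*id/id' has two parse trees (no precedence encoded between * and /)
Ambiguous


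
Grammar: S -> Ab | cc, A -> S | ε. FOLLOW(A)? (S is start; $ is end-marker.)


$ ∈ FOLLOW(S). For each A -> αBβ: add FIRST(β)\{ε} to FOLLOW(B); if β nullable, add FOLLOW(A).
FOLLOW(A) = {b}


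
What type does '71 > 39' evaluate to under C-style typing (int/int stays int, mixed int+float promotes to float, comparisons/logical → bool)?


Operand types: int > int
Rule: comparison yields bool
Result type: bool


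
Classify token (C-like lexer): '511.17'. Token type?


Pattern: digits with a decimal point
Type: FLOAT_LITERAL


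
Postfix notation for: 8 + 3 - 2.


Left to right (same or higher precedence on left)
Postfix: 8 3 + 2 -


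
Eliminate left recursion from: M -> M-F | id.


Left-recursive alternatives: M-F; non-recursive: id
Introduce M': M -> idM', M' -> -FM' | ε


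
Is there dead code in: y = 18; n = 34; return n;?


y is assigned but never read
Dead: 'y = 18'


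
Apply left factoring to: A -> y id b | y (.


Common prefix: 'y'
Factored: A -> y A', A' -> id b | (


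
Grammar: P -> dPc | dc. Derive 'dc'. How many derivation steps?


Derivation: P => dc
Steps: 1


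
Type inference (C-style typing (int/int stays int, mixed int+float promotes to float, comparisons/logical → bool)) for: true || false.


Operand types: bool || bool
Rule: logical operators take bool operands and yield bool
Result type: bool


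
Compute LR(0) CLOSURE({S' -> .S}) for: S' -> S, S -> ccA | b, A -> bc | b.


Start: S' -> .S
For each item with dot before a nonterminal B, add B -> .γ for every B-production
Closure: [S' -> .S, S -> .ccA, S -> .b]


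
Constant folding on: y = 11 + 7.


11 + 7 = 18 at compile time
Optimized: y = 18


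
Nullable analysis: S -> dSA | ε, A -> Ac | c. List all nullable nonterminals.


A nonterminal is nullable iff some alternative derives ε (directly, or every symbol in it is nullable)
Nullable: {S}


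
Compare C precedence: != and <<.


'<<' is shift (level 8); '!=' is equality (level 6)
Higher level binds tighter
'<<' has higher precedence than '!='


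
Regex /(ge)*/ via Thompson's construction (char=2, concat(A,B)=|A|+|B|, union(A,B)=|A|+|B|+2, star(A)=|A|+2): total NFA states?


Syntax tree has 2 char leaf(s), 0 union(s), 1 star(s)
chars contribute 2×2 = 4; each union adds +2; each star adds +2
Total: 4 + 0 + 2 = 6 states


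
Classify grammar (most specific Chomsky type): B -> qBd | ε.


Single nonterminal LHS, but q^n d^n is not regular
Classification: Type 2 (Context-Free)


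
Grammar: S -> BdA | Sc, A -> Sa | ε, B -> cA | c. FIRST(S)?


Per alternative of S: FIRST(BdA) = {c}; FIRST(Sc) = {c}
FIRST(S) = {c}


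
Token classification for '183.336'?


Pattern: digits with a decimal point
Type: FLOAT_LITERAL


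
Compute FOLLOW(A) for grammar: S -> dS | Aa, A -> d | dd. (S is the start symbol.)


$ ∈ FOLLOW(S). For each A -> αBβ: add FIRST(β)\{ε} to FOLLOW(B); if β nullable, add FOLLOW(A).
FOLLOW(A) = {a}


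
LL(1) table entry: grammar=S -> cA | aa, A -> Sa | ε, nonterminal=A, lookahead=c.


For [A, c]: 'c' ∈ FIRST(Sa)
Entry: A -> Sa


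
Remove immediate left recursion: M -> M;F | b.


Left-recursive alternatives: M;F; non-recursive: b
Introduce M': M -> bM', M' -> ;FM' | ε


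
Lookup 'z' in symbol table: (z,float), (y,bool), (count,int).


Lookup 'z' → type float


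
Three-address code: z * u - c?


Break into single-operator statements:
t1 = z * u
t2 = t1 - c


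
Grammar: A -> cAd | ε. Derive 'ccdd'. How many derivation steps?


Derivation: A => cAd => ccAdd => ccdd
Steps: 3


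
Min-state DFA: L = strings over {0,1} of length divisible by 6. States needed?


Track length mod 6: states 0..5, accept at 0
Minimal DFA: 6 states


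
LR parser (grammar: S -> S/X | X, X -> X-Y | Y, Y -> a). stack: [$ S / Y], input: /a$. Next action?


'Y' (not preceded by X-) is the handle for X -> Y
Action: reduce (X -> Y)


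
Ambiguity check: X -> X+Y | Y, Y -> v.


precedence layered via separate nonterminal Y: deterministic
Unambiguous


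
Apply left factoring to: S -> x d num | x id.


Common prefix: 'x'
Factored: S -> x S', S' -> d num | id


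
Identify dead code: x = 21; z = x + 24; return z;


x is read by z's definition; z is returned
No dead code


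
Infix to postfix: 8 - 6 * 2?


* has higher precedence, evaluate 6*2 first
Postfix: 8 6 2 * -


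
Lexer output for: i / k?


Scan left to right, longest-match per lexeme
Tokens: ID(i), OP(/), ID(k)


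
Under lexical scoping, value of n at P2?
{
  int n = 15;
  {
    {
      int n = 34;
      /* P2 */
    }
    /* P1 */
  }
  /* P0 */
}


n declared in the same block as P2
n = 34


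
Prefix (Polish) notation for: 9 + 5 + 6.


left-to-right (same/higher precedence on left): tree is (+ (+ 9 5) 6)
Prefix: + + 9 5 6


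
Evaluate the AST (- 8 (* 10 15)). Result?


Evaluate inner: (* 10 15) = 150
Evaluate root: (- 8 150) = -142
Result: -142


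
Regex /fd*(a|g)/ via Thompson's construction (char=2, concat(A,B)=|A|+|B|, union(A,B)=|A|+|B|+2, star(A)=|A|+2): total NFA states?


Syntax tree has 4 char leaf(s), 1 union(s), 1 star(s)
chars contribute 4×2 = 8; each union adds +2; each star adds +2
Total: 8 + 2 + 2 = 12 states


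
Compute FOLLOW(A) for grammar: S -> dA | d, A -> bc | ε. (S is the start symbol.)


$ ∈ FOLLOW(S). For each A -> αBβ: add FIRST(β)\{ε} to FOLLOW(B); if β nullable, add FOLLOW(A).
FOLLOW(A) = {$}


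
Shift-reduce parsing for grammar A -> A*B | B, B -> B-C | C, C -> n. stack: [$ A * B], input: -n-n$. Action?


'-' can extend B; shift to build B -> B-C
Action: shift


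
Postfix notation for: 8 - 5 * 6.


* has higher precedence, evaluate 5*6 first
Postfix: 8 5 6 * -


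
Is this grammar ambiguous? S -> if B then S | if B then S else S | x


dangling else: 'if B then if B then x else x' parses two ways
Ambiguous


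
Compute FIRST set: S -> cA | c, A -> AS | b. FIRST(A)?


Per alternative of A: FIRST(AS) = {b}; FIRST(b) = {b}
FIRST(A) = {b}


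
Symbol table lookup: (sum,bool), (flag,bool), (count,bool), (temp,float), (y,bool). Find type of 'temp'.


Lookup 'temp' → type float


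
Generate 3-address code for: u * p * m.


Break into single-operator statements:
t1 = u * p
t2 = t1 * m


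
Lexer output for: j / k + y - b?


Scan left to right, longest-match per lexeme
Tokens: ID(j), OP(/), ID(k), OP(+), ID(y), OP(-), ID(b)


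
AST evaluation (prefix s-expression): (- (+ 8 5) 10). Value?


Evaluate inner: (+ 8 5) = 13
Evaluate root: (- 13 10) = 3
Result: 3


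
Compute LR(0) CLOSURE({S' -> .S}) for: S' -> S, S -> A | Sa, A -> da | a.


Start: S' -> .S
For each item with dot before a nonterminal B, add B -> .γ for every B-production
Closure: [S' -> .S, S -> .A, S -> .Sa, A -> .da, A -> .a]


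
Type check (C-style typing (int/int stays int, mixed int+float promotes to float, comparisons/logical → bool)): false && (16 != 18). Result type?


Operand types: bool && bool
Rule: logical operators take bool operands and yield bool
Result type: bool


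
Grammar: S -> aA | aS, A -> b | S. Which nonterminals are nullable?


A nonterminal is nullable iff some alternative derives ε (directly, or every symbol in it is nullable)
Nullable: {}


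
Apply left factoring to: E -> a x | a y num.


Common prefix: 'a'
Factored: E -> a E', E' -> x | y num


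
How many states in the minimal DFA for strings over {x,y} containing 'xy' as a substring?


KMP-style automaton: 2 progress states + 1 absorbing accept = 3
Minimal DFA: 3 states


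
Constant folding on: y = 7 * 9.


7 * 9 = 63 at compile time
Optimized: y = 63


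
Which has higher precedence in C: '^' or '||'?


'^' is bitwise XOR (level 4); '||' is logical OR (level 1)
Higher level binds tighter
'^' has higher precedence than '||'


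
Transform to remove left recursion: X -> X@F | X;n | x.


Left-recursive alternatives: X@F, X;n; non-recursive: x
Introduce X': X -> xX', X' -> @FX' | ;nX' | ε


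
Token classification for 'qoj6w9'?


Pattern: letter/underscore followed by alphanumerics, not a keyword
Type: IDENTIFIER


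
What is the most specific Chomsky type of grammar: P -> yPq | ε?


Single nonterminal LHS, but y^n q^n is not regular
Classification: Type 2 (Context-Free)


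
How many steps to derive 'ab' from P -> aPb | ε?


Derivation: P => aPb => ab
Steps: 2


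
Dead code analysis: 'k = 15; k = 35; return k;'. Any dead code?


first assignment to k is overwritten before any read
Dead: 'k = 15'


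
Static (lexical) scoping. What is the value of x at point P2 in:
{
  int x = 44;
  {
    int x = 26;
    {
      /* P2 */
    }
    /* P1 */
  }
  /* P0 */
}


P2's block does not declare x; resolves to the enclosing declaration at depth 1
x = 26


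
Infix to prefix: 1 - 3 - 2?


left-to-right (same/higher precedence on left): tree is (- (- 1 3) 2)
Prefix: - - 1 3 2


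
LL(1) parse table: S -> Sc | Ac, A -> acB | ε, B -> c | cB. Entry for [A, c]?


For [A, c]: ε is nullable and 'c' ∈ FOLLOW(A)
Entry: A -> ε


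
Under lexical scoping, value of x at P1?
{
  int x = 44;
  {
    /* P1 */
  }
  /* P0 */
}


P1's block does not declare x; resolves to the enclosing declaration at depth 0
x = 44


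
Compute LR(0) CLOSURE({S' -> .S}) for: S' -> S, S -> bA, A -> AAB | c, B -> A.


Start: S' -> .S
For each item with dot before a nonterminal B, add B -> .γ for every B-production
Closure: [S' -> .S, S -> .bA]


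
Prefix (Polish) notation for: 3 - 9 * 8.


'*' binds tighter: tree is (- 3 (* 9 8))
Prefix: - 3 * 9 8


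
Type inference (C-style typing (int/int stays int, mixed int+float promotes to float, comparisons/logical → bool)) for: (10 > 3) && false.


Operand types: bool && bool
Rule: logical operators take bool operands and yield bool
Result type: bool


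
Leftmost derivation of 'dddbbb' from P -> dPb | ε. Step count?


Derivation: P => dPb => ddPbb => dddPbbb => dddbbb
Steps: 4


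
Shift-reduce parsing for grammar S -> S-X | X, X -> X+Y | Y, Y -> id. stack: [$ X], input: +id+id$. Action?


shift '+' to continue X -> X+Y
Action: shift


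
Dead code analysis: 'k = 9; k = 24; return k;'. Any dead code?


first assignment to k is overwritten before any read
Dead: 'k = 9'


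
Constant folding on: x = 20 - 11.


20 - 11 = 9 at compile time
Optimized: x = 9


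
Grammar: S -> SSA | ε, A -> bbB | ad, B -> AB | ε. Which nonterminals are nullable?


A nonterminal is nullable iff some alternative derives ε (directly, or every symbol in it is nullable)
Nullable: {B, S}


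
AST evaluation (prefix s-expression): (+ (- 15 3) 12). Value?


Evaluate inner: (- 15 3) = 12
Evaluate root: (+ 12 12) = 24
Result: 24


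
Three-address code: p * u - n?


Break into single-operator statements:
t1 = p * u
t2 = t1 - n


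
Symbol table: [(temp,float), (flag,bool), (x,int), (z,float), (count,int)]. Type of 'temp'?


Lookup 'temp' → type float


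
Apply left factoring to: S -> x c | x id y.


Common prefix: 'x'
Factored: S -> x S', S' -> c | id y


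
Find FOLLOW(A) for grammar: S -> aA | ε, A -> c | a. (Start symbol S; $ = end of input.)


$ ∈ FOLLOW(S). For each A -> αBβ: add FIRST(β)\{ε} to FOLLOW(B); if β nullable, add FOLLOW(A).
FOLLOW(A) = {$}


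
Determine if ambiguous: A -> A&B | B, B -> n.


precedence layered via separate nonterminal B: deterministic
Unambiguous


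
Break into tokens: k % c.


Scan left to right, longest-match per lexeme
Tokens: ID(k), OP(%), ID(c)


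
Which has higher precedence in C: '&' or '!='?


'!=' is equality (level 6); '&' is bitwise AND (level 5)
Higher level binds tighter
'!=' has higher precedence than '&'


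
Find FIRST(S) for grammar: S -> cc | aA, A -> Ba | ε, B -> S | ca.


Per alternative of S: FIRST(cc) = {c}; FIRST(aA) = {a}
FIRST(S) = {a, c}


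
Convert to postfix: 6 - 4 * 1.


* has higher precedence, evaluate 4*1 first
Postfix: 6 4 1 * -


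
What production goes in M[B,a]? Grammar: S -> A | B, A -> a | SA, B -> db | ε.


For [B, a]: ε is nullable and 'a' ∈ FOLLOW(B)
Entry: B -> ε
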